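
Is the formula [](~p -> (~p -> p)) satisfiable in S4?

1. [](~p -> (~p -> p)), u
2. ~p -> (~p -> p), u
3. ~p -> p, u
4. p, u
Accessibility: uRu

Satisfiable (open branch found)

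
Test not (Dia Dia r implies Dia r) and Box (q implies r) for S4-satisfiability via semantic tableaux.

1. not (Dia Dia r implies Dia r) and Box (q implies r), w0
2. not (Dia Dia r implies Dia r), w0
3. Box (q implies r), w0
4. Dia Dia r, w0
5. not Dia r, w0
6. q implies r, w0
7. not r, w0
8. not q, w0
9. Dia r, w1
10. q implies r, w1
11. not r, w1
12. not q, w1
13. r, w2
14. q implies r, w2
15. not r, w2
Accessibility: w0Rw0, w0Rw1, w0Rw2, w1Rw1, w1Rw2, w2Rw2
Branch closes: r and not r both at w2.
Every branch closes; the branch above is one of them.

No, unsatisfiable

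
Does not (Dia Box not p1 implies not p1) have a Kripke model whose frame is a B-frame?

No, unsatisfiable

1. not (Dia Box not p1 implies not p1), u
2. Dia Box not p1, u
3. p1, u
4. Box not p1, v
5. not p1, u
Accessibility: uRu, uRv, vRu, vRv
Branch closes: p1 and not p1 both at u.
Every branch closes; the branch above is one of them.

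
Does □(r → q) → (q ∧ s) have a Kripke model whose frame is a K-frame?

Yes, satisfiable

1. □(r → q) → (q ∧ s), w0
2. q ∧ s, w0
3. q, w0
4. s, w0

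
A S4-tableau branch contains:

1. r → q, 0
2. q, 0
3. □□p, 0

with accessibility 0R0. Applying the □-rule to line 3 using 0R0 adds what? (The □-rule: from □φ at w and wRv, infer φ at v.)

□p, 0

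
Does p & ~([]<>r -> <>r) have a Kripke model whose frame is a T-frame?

1. p & ~([]<>r -> <>r), u
2. p, u
3. ~([]<>r -> <>r), u
4. []<>r, u
5. ~<>r, u
6. <>r, u
7. ~r, u
8. r, v
9. <>r, v
10. ~r, v
Accessibility: uRu, uRv, vRv
Branch closes: r and ~r both at v.
(One branch shown.) All branches close.

No, unsatisfiable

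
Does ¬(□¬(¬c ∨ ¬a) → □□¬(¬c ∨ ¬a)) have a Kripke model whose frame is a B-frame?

1. ¬(□¬(¬c ∨ ¬a) → □□¬(¬c ∨ ¬a)), w0
2. □¬(¬c ∨ ¬a), w0
3. ¬□□¬(¬c ∨ ¬a), w0
4. ¬(¬c ∨ ¬a), w0
5. c, w0
6. a, w0
7. ¬□¬(¬c ∨ ¬a), w1
8. ¬(¬c ∨ ¬a), w1
9. c, w1
10. a, w1
11. ¬c ∨ ¬a, w2
12. ¬a, w2
Accessibility: w0Rw0, w0Rw1, w1Rw0, w1Rw1, w1Rw2, w2Rw1, w2Rw2

Yes, satisfiable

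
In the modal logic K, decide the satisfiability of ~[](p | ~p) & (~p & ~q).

1. ~[](p | ~p) & (~p & ~q), w0
2. ~[](p | ~p), w0   [&-rule on 1]
3. ~p & ~q, w0   [&-rule on 1]
4. ~p, w0   [&-rule on 3]
5. ~q, w0   [&-rule on 3]
6. ~(p | ~p), w1   [~[]-rule on 2: fresh world w1, w0Rw1]
7. ~p, w1   [~|-rule on 6]
8. p, w1   [~|-rule on 6]
Accessibility: w0Rw1
Branch closes: p and ~p both at w1.
All branches of the tableau close; one closing branch shown above.

No, unsatisfiable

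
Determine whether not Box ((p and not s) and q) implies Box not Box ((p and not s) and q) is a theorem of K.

Invalid (countermodel exists)

Tableau for the negation not (not Box ((p and not s) and q) implies Box not Box ((p and not s) and q)):
1. not (not Box ((p and not s) and q) implies Box not Box ((p and not s) and q)), w0
2. not Box ((p and not s) and q), w0   [neg-implies-rule on 1]
3. not Box not Box ((p and not s) and q), w0   [neg-implies-rule on 1]
4. not ((p and not s) and q), w1   [neg-Box-rule on 2: fresh world w1, w0Rw1]
5. not q, w1   [neg-and-rule on 4 (branches; this branch)]
6. Box ((p and not s) and q), w2   [neg-Box-rule on 3: fresh world w2, w0Rw2]
Accessibility: w0Rw1, w0Rw2
The negation has an open branch (countermodel exists).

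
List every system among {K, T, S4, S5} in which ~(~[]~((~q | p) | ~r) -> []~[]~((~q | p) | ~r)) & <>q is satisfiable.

K, T, S4

S4-tableau for the formula:
1. ~(~[]~((~q | p) | ~r) -> []~[]~((~q | p) | ~r)) & <>q, u
2. ~(~[]~((~q | p) | ~r) -> []~[]~((~q | p) | ~r)), u
3. <>q, u
4. ~[]~((~q | p) | ~r), u
5. ~[]~[]~((~q | p) | ~r), u
6. q, v
7. (~q | p) | ~r, w
8. ~r, w
9. []~((~q | p) | ~r), x
10. ~((~q | p) | ~r), x
11. ~(~q | p), x
12. r, x
13. q, x
14. ~p, x
Accessibility: uRu, uRv, uRw, uRx, vRv, wRw, xRx
Complete open branch: satisfiable in S4, hence also in K, T (this S4-model is also a K-model and a T-model).
S5-tableau for the formula:
1. ~(~[]~((~q | p) | ~r) -> []~[]~((~q | p) | ~r)) & <>q, u
2. ~(~[]~((~q | p) | ~r) -> []~[]~((~q | p) | ~r)), u
3. <>q, u
4. ~[]~((~q | p) | ~r), u
5. ~[]~[]~((~q | p) | ~r), u
6. q, v
7. (~q | p) | ~r, w
8. ~q | p, w
9. p, w
10. []~((~q | p) | ~r), x
11. ~((~q | p) | ~r), u
12. ~(~q | p), u
13. r, u
14. q, u
15. ~p, u
16. ~((~q | p) | ~r), v
17. ~(~q | p), v
18. r, v
19. ~p, v
20. ~((~q | p) | ~r), w
21. ~(~q | p), w
22. r, w
23. q, w
24. ~p, w
Accessibility: uRu, uRv, uRw, uRx, vRu, vRv, vRw, vRx, wRu, wRv, wRw, wRx, xRu, xRv, xRw, xRx
Branch closes: p and ~p both at w.
Every branch closes (one shown): unsatisfiable in S5.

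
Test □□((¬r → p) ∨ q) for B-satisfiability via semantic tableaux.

1. □□((¬r → p) ∨ q), 0
2. □((¬r → p) ∨ q), 0
3. (¬r → p) ∨ q, 0
4. q, 0
Accessibility: 0R0

Satisfiable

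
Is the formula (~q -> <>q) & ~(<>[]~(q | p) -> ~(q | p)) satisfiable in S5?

No, unsatisfiable

1. (~q -> <>q) & ~(<>[]~(q | p) -> ~(q | p)), 0
2. ~q -> <>q, 0   [&-rule on 1]
3. ~(<>[]~(q | p) -> ~(q | p)), 0   [&-rule on 1]
4. <>[]~(q | p), 0   [~->-rule on 3]
5. q | p, 0   [~->-rule on 3]
6. <>q, 0   [->-rule on 2 (branches; this branch)]
7. p, 0   [|-rule on 5 (branches; this branch)]
8. []~(q | p), 1   [<>-rule on 4: fresh world 1, 0R1]
9. ~(q | p), 0   [[]-rule on 8 via 1R0]
10. ~q, 0   [~|-rule on 9]
11. ~p, 0   [~|-rule on 9]
Accessibility: 0R0, 0R1, 1R0, 1R1
Branch closes: p and ~p both at 0.
Every branch closes; the branch above is one of them.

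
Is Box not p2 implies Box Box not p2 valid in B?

No, not valid

Tableau for the negation not (Box not p2 implies Box Box not p2):
1. not (Box not p2 implies Box Box not p2), u
2. Box not p2, u
3. not Box Box not p2, u
4. not p2, u
5. not Box not p2, v
6. not p2, v
7. p2, w
Accessibility: uRu, uRv, vRu, vRv, vRw, wRv, wRw
The negation has an open branch (countermodel exists).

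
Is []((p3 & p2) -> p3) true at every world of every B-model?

Valid in B

Tableau for the negation ~[]((p3 & p2) -> p3):
1. ~[]((p3 & p2) -> p3), u
2. ~((p3 & p2) -> p3), v   [~[]-rule on 1: fresh world v, uRv]
3. p3 & p2, v   [~->-rule on 2]
4. ~p3, v   [~->-rule on 2]
5. p3, v   [&-rule on 3]
6. p2, v   [&-rule on 3]
Accessibility: uRu, uRv, vRu, vRv
Branch closes: p3 and ~p3 both at v.
Every branch of the negation's tableau closes; the branch above is one of them.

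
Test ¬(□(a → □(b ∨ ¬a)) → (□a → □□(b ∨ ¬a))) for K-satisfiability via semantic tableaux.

1. ¬(□(a → □(b ∨ ¬a)) → (□a → □□(b ∨ ¬a))), 0
2. □(a → □(b ∨ ¬a)), 0
3. ¬(□a → □□(b ∨ ¬a)), 0
4. □a, 0
5. ¬□□(b ∨ ¬a), 0
6. ¬□(b ∨ ¬a), 1
7. a → □(b ∨ ¬a), 1
8. a, 1
9. □(b ∨ ¬a), 1
10. ¬(b ∨ ¬a), 2
11. ¬b, 2
12. a, 2
13. b ∨ ¬a, 2
14. ¬a, 2
Accessibility: 0R1, 1R2
Branch closes: a and ¬a both at 2.
Every branch closes; the branch above is one of them.

Unsatisfiable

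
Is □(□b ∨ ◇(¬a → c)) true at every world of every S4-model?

Not valid

Tableau for the negation ¬□(□b ∨ ◇(¬a → c)):
1. ¬□(□b ∨ ◇(¬a → c)), 0
2. ¬(□b ∨ ◇(¬a → c)), 1
3. ¬□b, 1
4. ¬◇(¬a → c), 1
5. ¬(¬a → c), 1
6. ¬a, 1
7. ¬c, 1
8. ¬b, 2
9. ¬(¬a → c), 2
10. ¬a, 2
11. ¬c, 2
Accessibility: 0R0, 0R1, 0R2, 1R1, 1R2, 2R2
The negation has an open branch (countermodel exists).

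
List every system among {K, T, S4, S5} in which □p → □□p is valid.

S4, S5

T-tableau for the negation ¬(□p → □□p):
1. ¬(□p → □□p), 0
2. □p, 0   [¬→-rule on 1]
3. ¬□□p, 0   [¬→-rule on 1]
4. p, 0   [□-rule on 2 via 0R0]
5. ¬□p, 1   [¬□-rule on 3: fresh world 1, 0R1]
6. p, 1   [□-rule on 2 via 0R1]
7. ¬p, 2   [¬□-rule on 5: fresh world 2, 1R2]
Accessibility: 0R0, 0R1, 1R1, 1R2, 2R2
Complete open branch: countermodel on a T-frame, so not valid in T, nor in K (the same frame is also a K-frame).
S4-tableau for the negation ¬(□p → □□p):
1. ¬(□p → □□p), 0
2. □p, 0   [¬→-rule on 1]
3. ¬□□p, 0   [¬→-rule on 1]
4. p, 0   [□-rule on 2 via 0R0]
5. ¬□p, 1   [¬□-rule on 3: fresh world 1, 0R1]
6. p, 1   [□-rule on 2 via 0R1]
7. ¬p, 2   [¬□-rule on 5: fresh world 2, 1R2]
8. p, 2   [□-rule on 2 via 0R2]
Accessibility: 0R0, 0R1, 0R2, 1R1, 1R2, 2R2
Branch closes: p and ¬p both at 2.
Every branch closes (one shown): valid in S4, hence also in S5 (every theorem of S4 is a theorem of S5).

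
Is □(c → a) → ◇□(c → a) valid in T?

Valid

Tableau for the negation ¬(□(c → a) → ◇□(c → a)):
1. ¬(□(c → a) → ◇□(c → a)), w0
2. □(c → a), w0
3. ¬◇□(c → a), w0
4. c → a, w0
5. ¬□(c → a), w0
6. a, w0
7. ¬(c → a), w1
8. c, w1
9. ¬a, w1
10. c → a, w1
11. ¬□(c → a), w1
12. a, w1
Accessibility: w0Rw0, w0Rw1, w1Rw1
Branch closes: a and ¬a both at w1.
All branches of the negation close; one closing branch shown above.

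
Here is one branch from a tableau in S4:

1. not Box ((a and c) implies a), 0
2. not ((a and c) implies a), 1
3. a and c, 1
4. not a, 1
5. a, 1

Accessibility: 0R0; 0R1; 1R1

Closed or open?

Closed

Both a and not a appear at 1.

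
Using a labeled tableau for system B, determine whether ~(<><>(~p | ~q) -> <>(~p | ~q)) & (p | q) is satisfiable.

1. ~(<><>(~p | ~q) -> <>(~p | ~q)) & (p | q), w0
2. ~(<><>(~p | ~q) -> <>(~p | ~q)), w0
3. p | q, w0
4. <><>(~p | ~q), w0
5. ~<>(~p | ~q), w0
6. ~(~p | ~q), w0
7. p, w0
8. q, w0
9. <>(~p | ~q), w1
10. ~(~p | ~q), w1
11. p, w1
12. q, w1
13. ~p | ~q, w2
14. ~q, w2
Accessibility: w0Rw0, w0Rw1, w1Rw0, w1Rw1, w1Rw2, w2Rw1, w2Rw2

Yes, satisfiable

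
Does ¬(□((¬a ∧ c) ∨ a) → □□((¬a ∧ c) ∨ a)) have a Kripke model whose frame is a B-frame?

1. ¬(□((¬a ∧ c) ∨ a) → □□((¬a ∧ c) ∨ a)), 0
2. □((¬a ∧ c) ∨ a), 0
3. ¬□□((¬a ∧ c) ∨ a), 0
4. (¬a ∧ c) ∨ a, 0
5. a, 0
6. ¬□((¬a ∧ c) ∨ a), 1
7. (¬a ∧ c) ∨ a, 1
8. a, 1
9. ¬((¬a ∧ c) ∨ a), 2
10. ¬(¬a ∧ c), 2
11. ¬a, 2
12. ¬c, 2
Accessibility: 0R0, 0R1, 1R0, 1R1, 1R2, 2R1, 2R2

Satisfiable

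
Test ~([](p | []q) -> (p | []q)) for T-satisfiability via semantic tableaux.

No, unsatisfiable

1. ~([](p | []q) -> (p | []q)), w0
2. [](p | []q), w0   [~->-rule on 1]
3. ~(p | []q), w0   [~->-rule on 1]
4. ~p, w0   [~|-rule on 3]
5. ~[]q, w0   [~|-rule on 3]
6. p | []q, w0   [[]-rule on 2 via w0Rw0]
7. []q, w0   [|-rule on 6 (branches; this branch)]
8. q, w0   [[]-rule on 7 via w0Rw0]
9. ~q, w1   [~[]-rule on 5: fresh world w1, w0Rw1]
10. p | []q, w1   [[]-rule on 2 via w0Rw1]
11. q, w1   [[]-rule on 7 via w0Rw1]
Accessibility: w0Rw0, w0Rw1, w1Rw1
Branch closes: q and ~q both at w1.
(One branch shown.) All branches close.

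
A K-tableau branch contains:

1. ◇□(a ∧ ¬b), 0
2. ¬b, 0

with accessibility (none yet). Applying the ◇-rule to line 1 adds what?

a fresh world 1 with 0R1, and □(a ∧ ¬b) at 1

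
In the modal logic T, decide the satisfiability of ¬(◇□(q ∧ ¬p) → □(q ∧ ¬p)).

Satisfiable (open branch found)

1. ¬(◇□(q ∧ ¬p) → □(q ∧ ¬p)), w0
2. ◇□(q ∧ ¬p), w0
3. ¬□(q ∧ ¬p), w0
4. □(q ∧ ¬p), w1
5. q ∧ ¬p, w1
6. q, w1
7. ¬p, w1
8. ¬(q ∧ ¬p), w2
9. p, w2
Accessibility: w0Rw0, w0Rw1, w0Rw2, w1Rw1, w2Rw2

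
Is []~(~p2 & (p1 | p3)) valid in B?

No, not valid

Tableau for the negation ~[]~(~p2 & (p1 | p3)):
1. ~[]~(~p2 & (p1 | p3)), u
2. ~p2 & (p1 | p3), v   [~[]-rule on 1: fresh world v, uRv]
3. ~p2, v   [&-rule on 2]
4. p1 | p3, v   [&-rule on 2]
5. p3, v   [|-rule on 4 (branches; this branch)]
Accessibility: uRu, uRv, vRu, vRv
The negation has an open branch (countermodel exists).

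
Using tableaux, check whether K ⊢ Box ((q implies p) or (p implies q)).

Valid in K

Tableau for the negation not Box ((q implies p) or (p implies q)):
1. not Box ((q implies p) or (p implies q)), u
2. not ((q implies p) or (p implies q)), v
3. not (q implies p), v
4. not (p implies q), v
5. q, v
6. not p, v
7. p, v
8. not q, v
Accessibility: uRv
Branch closes: p and not p both at v.
All branches of the negation close; one closing branch shown above.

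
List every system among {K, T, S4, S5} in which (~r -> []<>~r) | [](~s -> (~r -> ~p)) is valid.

S5-tableau for the negation ~((~r -> []<>~r) | [](~s -> (~r -> ~p))):
1. ~((~r -> []<>~r) | [](~s -> (~r -> ~p))), 0
2. ~(~r -> []<>~r), 0   [~|-rule on 1]
3. ~[](~s -> (~r -> ~p)), 0   [~|-rule on 1]
4. ~r, 0   [~->-rule on 2]
5. ~[]<>~r, 0   [~->-rule on 2]
6. ~(~s -> (~r -> ~p)), 1   [~[]-rule on 3: fresh world 1, 0R1]
7. ~s, 1   [~->-rule on 6]
8. ~(~r -> ~p), 1   [~->-rule on 6]
9. ~r, 1   [~->-rule on 8]
10. p, 1   [~->-rule on 8]
11. ~<>~r, 2   [~[]-rule on 5: fresh world 2, 0R2]
12. r, 0   [~<>-rule on 11 via 2R0]
Accessibility: 0R0, 0R1, 0R2, 1R0, 1R1, 1R2, 2R0, 2R1, 2R2
Branch closes: r and ~r both at 0.
Every branch closes (one shown): valid in S5.
S4-tableau for the negation ~((~r -> []<>~r) | [](~s -> (~r -> ~p))):
1. ~((~r -> []<>~r) | [](~s -> (~r -> ~p))), 0
2. ~(~r -> []<>~r), 0   [~|-rule on 1]
3. ~[](~s -> (~r -> ~p)), 0   [~|-rule on 1]
4. ~r, 0   [~->-rule on 2]
5. ~[]<>~r, 0   [~->-rule on 2]
6. ~(~s -> (~r -> ~p)), 1   [~[]-rule on 3: fresh world 1, 0R1]
7. ~s, 1   [~->-rule on 6]
8. ~(~r -> ~p), 1   [~->-rule on 6]
9. ~r, 1   [~->-rule on 8]
10. p, 1   [~->-rule on 8]
11. ~<>~r, 2   [~[]-rule on 5: fresh world 2, 0R2]
12. r, 2   [~<>-rule on 11 via 2R2]
Accessibility: 0R0, 0R1, 0R2, 1R1, 2R2
Complete open branch: countermodel on an S4-frame, so not valid in S4, nor in K, T (the same frame is also a K-frame and a T-frame).

S5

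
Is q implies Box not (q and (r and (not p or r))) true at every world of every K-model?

No, not valid

Tableau for the negation not (q implies Box not (q and (r and (not p or r)))):
1. not (q implies Box not (q and (r and (not p or r)))), u
2. q, u   [neg-implies-rule on 1]
3. not Box not (q and (r and (not p or r))), u   [neg-implies-rule on 1]
4. q and (r and (not p or r)), v   [neg-Box-rule on 3: fresh world v, uRv]
5. q, v   [and-rule on 4]
6. r and (not p or r), v   [and-rule on 4]
7. r, v   [and-rule on 6]
8. not p or r, v   [and-rule on 6]
Accessibility: uRv
The negation has an open branch (countermodel exists).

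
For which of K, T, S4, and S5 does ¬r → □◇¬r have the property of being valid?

S5-tableau for the negation ¬(¬r → □◇¬r):
1. ¬(¬r → □◇¬r), u
2. ¬r, u
3. ¬□◇¬r, u
4. ¬◇¬r, v
5. r, u
Accessibility: uRu, uRv, vRu, vRv
Branch closes: r and ¬r both at u.
Every branch closes (one shown): valid in S5.
S4-tableau for the negation ¬(¬r → □◇¬r):
1. ¬(¬r → □◇¬r), u
2. ¬r, u
3. ¬□◇¬r, u
4. ¬◇¬r, v
5. r, v
Accessibility: uRu, uRv, vRv
Complete open branch: countermodel on an S4-frame, so not valid in S4, nor in K, T (the same frame is also a K-frame and a T-frame).

S5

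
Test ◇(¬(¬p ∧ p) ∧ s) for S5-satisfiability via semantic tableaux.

1. ◇(¬(¬p ∧ p) ∧ s), w0
2. ¬(¬p ∧ p) ∧ s, w1   [◇-rule on 1: fresh world w1, w0Rw1]
3. ¬(¬p ∧ p), w1   [∧-rule on 2]
4. s, w1   [∧-rule on 2]
5. ¬p, w1   [¬∧-rule on 3 (branches; this branch)]
Accessibility: w0Rw0, w0Rw1, w1Rw0, w1Rw1

Satisfiable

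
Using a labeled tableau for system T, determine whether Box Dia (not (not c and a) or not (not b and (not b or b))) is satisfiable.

1. Box Dia (not (not c and a) or not (not b and (not b or b))), w0
2. Dia (not (not c and a) or not (not b and (not b or b))), w0   [Box-rule on 1 via w0Rw0]
3. not (not c and a) or not (not b and (not b or b)), w1   [Dia-rule on 2: fresh world w1, w0Rw1]
4. Dia (not (not c and a) or not (not b and (not b or b))), w1   [Box-rule on 1 via w0Rw1]
5. not (not b and (not b or b)), w1   [or-rule on 3 (branches; this branch)]
6. b, w1   [neg-and-rule on 5 (branches; this branch)]
7. not (not c and a) or not (not b and (not b or b)), w2   [Dia-rule on 4: fresh world w2, w1Rw2]
8. not (not b and (not b or b)), w2   [or-rule on 7 (branches; this branch)]
9. b, w2   [neg-and-rule on 8 (branches; this branch)]
Accessibility: w0Rw0, w0Rw1, w1Rw1, w1Rw2, w2Rw2

Yes, satisfiable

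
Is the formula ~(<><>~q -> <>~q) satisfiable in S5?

1. ~(<><>~q -> <>~q), 0
2. <><>~q, 0   [~->-rule on 1]
3. ~<>~q, 0   [~->-rule on 1]
4. q, 0   [~<>-rule on 3 via 0R0]
5. <>~q, 1   [<>-rule on 2: fresh world 1, 0R1]
6. q, 1   [~<>-rule on 3 via 0R1]
7. ~q, 2   [<>-rule on 5: fresh world 2, 1R2]
8. q, 2   [~<>-rule on 3 via 0R2]
Accessibility: 0R0, 0R1, 0R2, 1R0, 1R1, 1R2, 2R0, 2R1, 2R2
Branch closes: q and ~q both at 2.
All branches of the tableau close; one closing branch shown above.

Unsatisfiable (every branch closes)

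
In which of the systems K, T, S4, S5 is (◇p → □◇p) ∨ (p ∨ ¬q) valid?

S5-tableau for the negation ¬((◇p → □◇p) ∨ (p ∨ ¬q)):
1. ¬((◇p → □◇p) ∨ (p ∨ ¬q)), 0
2. ¬(◇p → □◇p), 0
3. ¬(p ∨ ¬q), 0
4. ◇p, 0
5. ¬□◇p, 0
6. ¬p, 0
7. q, 0
8. p, 1
9. ¬◇p, 2
10. ¬p, 1
Accessibility: 0R0, 0R1, 0R2, 1R0, 1R1, 1R2, 2R0, 2R1, 2R2
Branch closes: p and ¬p both at 1.
Every branch closes (one shown): valid in S5.
S4-tableau for the negation ¬((◇p → □◇p) ∨ (p ∨ ¬q)):
1. ¬((◇p → □◇p) ∨ (p ∨ ¬q)), 0
2. ¬(◇p → □◇p), 0
3. ¬(p ∨ ¬q), 0
4. ◇p, 0
5. ¬□◇p, 0
6. ¬p, 0
7. q, 0
8. p, 1
9. ¬◇p, 2
10. ¬p, 2
Accessibility: 0R0, 0R1, 0R2, 1R1, 2R2
Complete open branch: countermodel on an S4-frame, so not valid in S4, nor in K, T (the same frame is also a K-frame and a T-frame).

S5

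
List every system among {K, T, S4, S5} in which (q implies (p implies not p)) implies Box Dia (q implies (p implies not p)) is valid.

S5

S4-tableau for the negation not ((q implies (p implies not p)) implies Box Dia (q implies (p implies not p))):
1. not ((q implies (p implies not p)) implies Box Dia (q implies (p implies not p))), w0
2. q implies (p implies not p), w0
3. not Box Dia (q implies (p implies not p)), w0
4. p implies not p, w0
5. not p, w0
6. not Dia (q implies (p implies not p)), w1
7. not (q implies (p implies not p)), w1
8. q, w1
9. not (p implies not p), w1
10. p, w1
Accessibility: w0Rw0, w0Rw1, w1Rw1
Complete open branch: countermodel on an S4-frame, so not valid in S4, nor in K, T (the same frame is also a K-frame and a T-frame).
S5-tableau for the negation not ((q implies (p implies not p)) implies Box Dia (q implies (p implies not p))):
1. not ((q implies (p implies not p)) implies Box Dia (q implies (p implies not p))), w0
2. q implies (p implies not p), w0
3. not Box Dia (q implies (p implies not p)), w0
4. p implies not p, w0
5. not p, w0
6. not Dia (q implies (p implies not p)), w1
7. not (q implies (p implies not p)), w0
8. q, w0
9. not (p implies not p), w0
10. p, w0
Accessibility: w0Rw0, w0Rw1, w1Rw0, w1Rw1
Branch closes: p and not p both at w0.
Every branch closes (one shown): valid in S5.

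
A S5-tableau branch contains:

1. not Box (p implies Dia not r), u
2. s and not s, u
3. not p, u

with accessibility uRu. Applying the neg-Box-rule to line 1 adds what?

a fresh world v with uRv, and not (p implies Dia not r) at v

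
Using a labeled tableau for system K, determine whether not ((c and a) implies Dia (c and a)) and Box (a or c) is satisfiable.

1. not ((c and a) implies Dia (c and a)) and Box (a or c), u
2. not ((c and a) implies Dia (c and a)), u
3. Box (a or c), u
4. c and a, u
5. not Dia (c and a), u
6. c, u
7. a, u

Satisfiable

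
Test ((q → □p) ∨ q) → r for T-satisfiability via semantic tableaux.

Satisfiable

1. ((q → □p) ∨ q) → r, u
2. r, u
Accessibility: uRu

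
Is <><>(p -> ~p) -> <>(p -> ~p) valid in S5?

Valid in S5

Tableau for the negation ~(<><>(p -> ~p) -> <>(p -> ~p)):
1. ~(<><>(p -> ~p) -> <>(p -> ~p)), 0
2. <><>(p -> ~p), 0
3. ~<>(p -> ~p), 0
4. ~(p -> ~p), 0
5. p, 0
6. <>(p -> ~p), 1
7. ~(p -> ~p), 1
8. p, 1
9. p -> ~p, 2
10. ~(p -> ~p), 2
11. p, 2
12. ~p, 2
Accessibility: 0R0, 0R1, 0R2, 1R0, 1R1, 1R2, 2R0, 2R1, 2R2
Branch closes: p and ~p both at 2.
All branches of the negation close; one closing branch shown above.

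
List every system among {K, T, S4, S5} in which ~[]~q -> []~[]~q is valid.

S4-tableau for the negation ~(~[]~q -> []~[]~q):
1. ~(~[]~q -> []~[]~q), 0
2. ~[]~q, 0   [~->-rule on 1]
3. ~[]~[]~q, 0   [~->-rule on 1]
4. q, 1   [~[]-rule on 2: fresh world 1, 0R1]
5. []~q, 2   [~[]-rule on 3: fresh world 2, 0R2]
6. ~q, 2   [[]-rule on 5 via 2R2]
Accessibility: 0R0, 0R1, 0R2, 1R1, 2R2
Complete open branch: countermodel on an S4-frame, so not valid in S4, nor in K, T (the same frame is also a K-frame and a T-frame).
S5-tableau for the negation ~(~[]~q -> []~[]~q):
1. ~(~[]~q -> []~[]~q), 0
2. ~[]~q, 0   [~->-rule on 1]
3. ~[]~[]~q, 0   [~->-rule on 1]
4. q, 1   [~[]-rule on 2: fresh world 1, 0R1]
5. []~q, 2   [~[]-rule on 3: fresh world 2, 0R2]
6. ~q, 0   [[]-rule on 5 via 2R0]
7. ~q, 1   [[]-rule on 5 via 2R1]
Accessibility: 0R0, 0R1, 0R2, 1R0, 1R1, 1R2, 2R0, 2R1, 2R2
Branch closes: q and ~q both at 1.
Every branch closes (one shown): valid in S5.

S5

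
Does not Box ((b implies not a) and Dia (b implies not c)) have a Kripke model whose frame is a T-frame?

Satisfiable (open branch found)

1. not Box ((b implies not a) and Dia (b implies not c)), u
2. not ((b implies not a) and Dia (b implies not c)), v
3. not Dia (b implies not c), v
4. not (b implies not c), v
5. b, v
6. c, v
Accessibility: uRu, uRv, vRv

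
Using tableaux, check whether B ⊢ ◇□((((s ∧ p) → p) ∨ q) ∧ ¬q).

Invalid (countermodel exists)

Tableau for the negation ¬◇□((((s ∧ p) → p) ∨ q) ∧ ¬q):
1. ¬◇□((((s ∧ p) → p) ∨ q) ∧ ¬q), u
2. ¬□((((s ∧ p) → p) ∨ q) ∧ ¬q), u   [¬◇-rule on 1 via uRu]
3. ¬((((s ∧ p) → p) ∨ q) ∧ ¬q), v   [¬□-rule on 2: fresh world v, uRv]
4. ¬□((((s ∧ p) → p) ∨ q) ∧ ¬q), v   [¬◇-rule on 1 via uRv]
5. q, v   [¬∧-rule on 3 (branches; this branch)]
6. ¬((((s ∧ p) → p) ∨ q) ∧ ¬q), w   [¬□-rule on 4: fresh world w, vRw]
7. q, w   [¬∧-rule on 6 (branches; this branch)]
Accessibility: uRu, uRv, vRu, vRv, vRw, wRv, wRw
The negation has an open branch (countermodel exists).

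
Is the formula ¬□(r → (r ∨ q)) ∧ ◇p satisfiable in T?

1. ¬□(r → (r ∨ q)) ∧ ◇p, w0
2. ¬□(r → (r ∨ q)), w0
3. ◇p, w0
4. ¬(r → (r ∨ q)), w1
5. r, w1
6. ¬(r ∨ q), w1
7. ¬r, w1
8. ¬q, w1
Accessibility: w0Rw0, w0Rw1, w1Rw1
Branch closes: r and ¬r both at w1.
All branches of the tableau close; one closing branch shown above.

No, unsatisfiable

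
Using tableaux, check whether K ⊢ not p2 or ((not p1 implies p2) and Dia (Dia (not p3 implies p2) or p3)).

Not valid

Tableau for the negation not (not p2 or ((not p1 implies p2) and Dia (Dia (not p3 implies p2) or p3))):
1. not (not p2 or ((not p1 implies p2) and Dia (Dia (not p3 implies p2) or p3))), w0
2. p2, w0
3. not ((not p1 implies p2) and Dia (Dia (not p3 implies p2) or p3)), w0
4. not Dia (Dia (not p3 implies p2) or p3), w0
The negation has an open branch (countermodel exists).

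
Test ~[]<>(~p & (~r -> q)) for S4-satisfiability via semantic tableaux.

1. ~[]<>(~p & (~r -> q)), w0
2. ~<>(~p & (~r -> q)), w1
3. ~(~p & (~r -> q)), w1
4. ~(~r -> q), w1
5. ~r, w1
6. ~q, w1
Accessibility: w0Rw0, w0Rw1, w1Rw1

Satisfiable (open branch found)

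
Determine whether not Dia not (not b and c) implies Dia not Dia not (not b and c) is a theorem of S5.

Tableau for the negation not (not Dia not (not b and c) implies Dia not Dia not (not b and c)):
1. not (not Dia not (not b and c) implies Dia not Dia not (not b and c)), u
2. not Dia not (not b and c), u   [neg-implies-rule on 1]
3. not Dia not Dia not (not b and c), u   [neg-implies-rule on 1]
4. not b and c, u   [neg-Dia-rule on 2 via uRu]
5. not b, u   [and-rule on 4]
6. c, u   [and-rule on 4]
7. Dia not (not b and c), u   [neg-Dia-rule on 3 via uRu]
8. not (not b and c), v   [Dia-rule on 7: fresh world v, uRv]
9. not b and c, v   [neg-Dia-rule on 2 via uRv]
10. not b, v   [and-rule on 9]
11. c, v   [and-rule on 9]
12. Dia not (not b and c), v   [neg-Dia-rule on 3 via uRv]
13. not c, v   [neg-and-rule on 8 (branches; this branch)]
Accessibility: uRu, uRv, vRu, vRv
Branch closes: c and not c both at v.
Every branch of the negation's tableau closes; the branch above is one of them.

Valid in S5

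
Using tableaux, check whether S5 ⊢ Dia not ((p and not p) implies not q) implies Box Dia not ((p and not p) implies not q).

Valid

Tableau for the negation not (Dia not ((p and not p) implies not q) implies Box Dia not ((p and not p) implies not q)):
1. not (Dia not ((p and not p) implies not q) implies Box Dia not ((p and not p) implies not q)), 0
2. Dia not ((p and not p) implies not q), 0   [neg-implies-rule on 1]
3. not Box Dia not ((p and not p) implies not q), 0   [neg-implies-rule on 1]
4. not ((p and not p) implies not q), 1   [Dia-rule on 2: fresh world 1, 0R1]
5. p and not p, 1   [neg-implies-rule on 4]
6. q, 1   [neg-implies-rule on 4]
7. p, 1   [and-rule on 5]
8. not p, 1   [and-rule on 5]
Accessibility: 0R0, 0R1, 1R0, 1R1
Branch closes: p and not p both at 1.
Every branch of the negation's tableau closes; the branch above is one of them.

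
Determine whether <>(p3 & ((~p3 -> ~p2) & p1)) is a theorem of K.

Tableau for the negation ~<>(p3 & ((~p3 -> ~p2) & p1)):
1. ~<>(p3 & ((~p3 -> ~p2) & p1)), 0
The negation has an open branch (countermodel exists).

Invalid (countermodel exists)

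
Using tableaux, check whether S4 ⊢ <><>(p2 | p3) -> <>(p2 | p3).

Tableau for the negation ~(<><>(p2 | p3) -> <>(p2 | p3)):
1. ~(<><>(p2 | p3) -> <>(p2 | p3)), w0
2. <><>(p2 | p3), w0
3. ~<>(p2 | p3), w0
4. ~(p2 | p3), w0
5. ~p2, w0
6. ~p3, w0
7. <>(p2 | p3), w1
8. ~(p2 | p3), w1
9. ~p2, w1
10. ~p3, w1
11. p2 | p3, w2
12. ~(p2 | p3), w2
13. ~p2, w2
14. ~p3, w2
15. p3, w2
Accessibility: w0Rw0, w0Rw1, w0Rw2, w1Rw1, w1Rw2, w2Rw2
Branch closes: p3 and ~p3 both at w2.
Every branch of the negation's tableau closes; the branch above is one of them.

Valid in S4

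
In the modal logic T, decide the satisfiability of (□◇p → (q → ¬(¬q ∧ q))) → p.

1. (□◇p → (q → ¬(¬q ∧ q))) → p, u
2. p, u
Accessibility: uRu

Satisfiable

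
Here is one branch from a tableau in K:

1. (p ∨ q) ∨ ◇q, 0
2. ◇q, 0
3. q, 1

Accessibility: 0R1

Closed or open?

There is no literal clash: for every atom and world, at most one sign appears.

Open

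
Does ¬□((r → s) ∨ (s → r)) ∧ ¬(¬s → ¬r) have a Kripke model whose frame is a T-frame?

1. ¬□((r → s) ∨ (s → r)) ∧ ¬(¬s → ¬r), u
2. ¬□((r → s) ∨ (s → r)), u
3. ¬(¬s → ¬r), u
4. ¬s, u
5. r, u
6. ¬((r → s) ∨ (s → r)), v
7. ¬(r → s), v
8. ¬(s → r), v
9. r, v
10. ¬s, v
11. s, v
12. ¬r, v
Accessibility: uRu, uRv, vRv
Branch closes: s and ¬s both at v.
All branches of the tableau close; one closing branch shown above.

Unsatisfiable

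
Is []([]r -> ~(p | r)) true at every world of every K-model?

Tableau for the negation ~[]([]r -> ~(p | r)):
1. ~[]([]r -> ~(p | r)), 0
2. ~([]r -> ~(p | r)), 1   [~[]-rule on 1: fresh world 1, 0R1]
3. []r, 1   [~->-rule on 2]
4. p | r, 1   [~->-rule on 2]
5. r, 1   [|-rule on 4 (branches; this branch)]
Accessibility: 0R1
The negation has an open branch (countermodel exists).

Not valid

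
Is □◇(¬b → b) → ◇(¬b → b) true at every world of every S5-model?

Yes, valid

Tableau for the negation ¬(□◇(¬b → b) → ◇(¬b → b)):
1. ¬(□◇(¬b → b) → ◇(¬b → b)), w0
2. □◇(¬b → b), w0   [¬→-rule on 1]
3. ¬◇(¬b → b), w0   [¬→-rule on 1]
4. ◇(¬b → b), w0   [□-rule on 2 via w0Rw0]
5. ¬(¬b → b), w0   [¬◇-rule on 3 via w0Rw0]
6. ¬b, w0   [¬→-rule on 5]
7. ¬b → b, w1   [◇-rule on 4: fresh world w1, w0Rw1]
8. ◇(¬b → b), w1   [□-rule on 2 via w0Rw1]
9. ¬(¬b → b), w1   [¬◇-rule on 3 via w0Rw1]
10. ¬b, w1   [¬→-rule on 9]
11. b, w1   [→-rule on 7 (branches; this branch)]
Accessibility: w0Rw0, w0Rw1, w1Rw0, w1Rw1
Branch closes: b and ¬b both at w1.
Every branch of the negation's tableau closes; the branch above is one of them.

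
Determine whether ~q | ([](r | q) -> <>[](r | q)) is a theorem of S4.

Tableau for the negation ~(~q | ([](r | q) -> <>[](r | q))):
1. ~(~q | ([](r | q) -> <>[](r | q))), w0
2. q, w0
3. ~([](r | q) -> <>[](r | q)), w0
4. [](r | q), w0
5. ~<>[](r | q), w0
6. r | q, w0
7. ~[](r | q), w0
8. ~(r | q), w1
9. ~r, w1
10. ~q, w1
11. r | q, w1
12. ~[](r | q), w1
13. q, w1
Accessibility: w0Rw0, w0Rw1, w1Rw1
Branch closes: q and ~q both at w1.
Every branch of the negation's tableau closes; the branch above is one of them.

Yes, valid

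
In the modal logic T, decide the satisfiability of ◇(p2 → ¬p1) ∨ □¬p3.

Satisfiable

1. ◇(p2 → ¬p1) ∨ □¬p3, u
2. □¬p3, u
3. ¬p3, u
Accessibility: uRu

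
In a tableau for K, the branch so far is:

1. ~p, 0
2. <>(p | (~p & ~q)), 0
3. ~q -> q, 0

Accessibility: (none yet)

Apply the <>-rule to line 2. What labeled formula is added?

a fresh world 1 with 0R1, and p | (~p & ~q) at 1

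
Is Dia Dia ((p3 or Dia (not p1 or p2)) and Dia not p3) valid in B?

No, not valid

Tableau for the negation not Dia Dia ((p3 or Dia (not p1 or p2)) and Dia not p3):
1. not Dia Dia ((p3 or Dia (not p1 or p2)) and Dia not p3), u
2. not Dia ((p3 or Dia (not p1 or p2)) and Dia not p3), u   [neg-Dia-rule on 1 via uRu]
3. not ((p3 or Dia (not p1 or p2)) and Dia not p3), u   [neg-Dia-rule on 2 via uRu]
4. not Dia not p3, u   [neg-and-rule on 3 (branches; this branch)]
5. p3, u   [neg-Dia-rule on 4 via uRu]
Accessibility: uRu
The negation has an open branch (countermodel exists).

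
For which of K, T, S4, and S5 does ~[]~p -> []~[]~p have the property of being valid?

S5

S4-tableau for the negation ~(~[]~p -> []~[]~p):
1. ~(~[]~p -> []~[]~p), 0
2. ~[]~p, 0
3. ~[]~[]~p, 0
4. p, 1
5. []~p, 2
6. ~p, 2
Accessibility: 0R0, 0R1, 0R2, 1R1, 2R2
Complete open branch: countermodel on an S4-frame, so not valid in S4, nor in K, T (the same frame is also a K-frame and a T-frame).
S5-tableau for the negation ~(~[]~p -> []~[]~p):
1. ~(~[]~p -> []~[]~p), 0
2. ~[]~p, 0
3. ~[]~[]~p, 0
4. p, 1
5. []~p, 2
6. ~p, 0
7. ~p, 1
Accessibility: 0R0, 0R1, 0R2, 1R0, 1R1, 1R2, 2R0, 2R1, 2R2
Branch closes: p and ~p both at 1.
Every branch closes (one shown): valid in S5.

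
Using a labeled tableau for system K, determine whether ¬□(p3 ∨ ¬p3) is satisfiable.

1. ¬□(p3 ∨ ¬p3), 0
2. ¬(p3 ∨ ¬p3), 1
3. ¬p3, 1
4. p3, 1
Accessibility: 0R1
Branch closes: p3 and ¬p3 both at 1.
All branches of the tableau close; one closing branch shown above.

No, unsatisfiable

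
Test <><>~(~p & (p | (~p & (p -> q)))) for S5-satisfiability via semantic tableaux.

Satisfiable

1. <><>~(~p & (p | (~p & (p -> q)))), w0
2. <>~(~p & (p | (~p & (p -> q)))), w1
3. ~(~p & (p | (~p & (p -> q)))), w2
4. p, w2
Accessibility: w0Rw0, w0Rw1, w0Rw2, w1Rw0, w1Rw1, w1Rw2, w2Rw0, w2Rw1, w2Rw2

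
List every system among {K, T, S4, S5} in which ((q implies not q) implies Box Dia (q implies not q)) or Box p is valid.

S5

S5-tableau for the negation not (((q implies not q) implies Box Dia (q implies not q)) or Box p):
1. not (((q implies not q) implies Box Dia (q implies not q)) or Box p), w0
2. not ((q implies not q) implies Box Dia (q implies not q)), w0
3. not Box p, w0
4. q implies not q, w0
5. not Box Dia (q implies not q), w0
6. not q, w0
7. not p, w1
8. not Dia (q implies not q), w2
9. not (q implies not q), w0
10. q, w0
Accessibility: w0Rw0, w0Rw1, w0Rw2, w1Rw0, w1Rw1, w1Rw2, w2Rw0, w2Rw1, w2Rw2
Branch closes: q and not q both at w0.
Every branch closes (one shown): valid in S5.
S4-tableau for the negation not (((q implies not q) implies Box Dia (q implies not q)) or Box p):
1. not (((q implies not q) implies Box Dia (q implies not q)) or Box p), w0
2. not ((q implies not q) implies Box Dia (q implies not q)), w0
3. not Box p, w0
4. q implies not q, w0
5. not Box Dia (q implies not q), w0
6. not q, w0
7. not p, w1
8. not Dia (q implies not q), w2
9. not (q implies not q), w2
10. q, w2
Accessibility: w0Rw0, w0Rw1, w0Rw2, w1Rw1, w2Rw2
Complete open branch: countermodel on an S4-frame, so not valid in S4, nor in K, T (the same frame is also a K-frame and a T-frame).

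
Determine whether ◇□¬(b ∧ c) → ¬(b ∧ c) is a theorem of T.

Tableau for the negation ¬(◇□¬(b ∧ c) → ¬(b ∧ c)):
1. ¬(◇□¬(b ∧ c) → ¬(b ∧ c)), u
2. ◇□¬(b ∧ c), u
3. b ∧ c, u
4. b, u
5. c, u
6. □¬(b ∧ c), v
7. ¬(b ∧ c), v
8. ¬c, v
Accessibility: uRu, uRv, vRv
The negation has an open branch (countermodel exists).

No, not valid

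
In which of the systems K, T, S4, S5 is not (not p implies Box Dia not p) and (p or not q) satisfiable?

S5-tableau for the formula:
1. not (not p implies Box Dia not p) and (p or not q), w0
2. not (not p implies Box Dia not p), w0
3. p or not q, w0
4. not p, w0
5. not Box Dia not p, w0
6. not q, w0
7. not Dia not p, w1
8. p, w0
Accessibility: w0Rw0, w0Rw1, w1Rw0, w1Rw1
Branch closes: p and not p both at w0.
Every branch closes (one shown): unsatisfiable in S5.
S4-tableau for the formula:
1. not (not p implies Box Dia not p) and (p or not q), w0
2. not (not p implies Box Dia not p), w0
3. p or not q, w0
4. not p, w0
5. not Box Dia not p, w0
6. not q, w0
7. not Dia not p, w1
8. p, w1
Accessibility: w0Rw0, w0Rw1, w1Rw1
Complete open branch: satisfiable in S4, hence also in K, T (this S4-model is also a K-model and a T-model).

K, T, S4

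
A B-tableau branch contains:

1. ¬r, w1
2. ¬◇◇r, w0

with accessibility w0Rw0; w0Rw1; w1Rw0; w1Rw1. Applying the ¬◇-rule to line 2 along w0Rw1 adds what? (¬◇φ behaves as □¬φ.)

¬◇φ behaves as □¬φ: propagate the negated body to each accessible world.

¬◇r, w1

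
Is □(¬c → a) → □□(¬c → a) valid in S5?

Tableau for the negation ¬(□(¬c → a) → □□(¬c → a)):
1. ¬(□(¬c → a) → □□(¬c → a)), u
2. □(¬c → a), u
3. ¬□□(¬c → a), u
4. ¬c → a, u
5. a, u
6. ¬□(¬c → a), v
7. ¬c → a, v
8. a, v
9. ¬(¬c → a), w
10. ¬c, w
11. ¬a, w
12. ¬c → a, w
13. a, w
Accessibility: uRu, uRv, uRw, vRu, vRv, vRw, wRu, wRv, wRw
Branch closes: a and ¬a both at w.
All branches of the negation close; one closing branch shown above.

Valid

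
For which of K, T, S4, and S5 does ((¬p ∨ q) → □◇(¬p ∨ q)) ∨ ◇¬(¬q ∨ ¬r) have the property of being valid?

S5

S5-tableau for the negation ¬(((¬p ∨ q) → □◇(¬p ∨ q)) ∨ ◇¬(¬q ∨ ¬r)):
1. ¬(((¬p ∨ q) → □◇(¬p ∨ q)) ∨ ◇¬(¬q ∨ ¬r)), 0
2. ¬((¬p ∨ q) → □◇(¬p ∨ q)), 0   [¬∨-rule on 1]
3. ¬◇¬(¬q ∨ ¬r), 0   [¬∨-rule on 1]
4. ¬p ∨ q, 0   [¬→-rule on 2]
5. ¬□◇(¬p ∨ q), 0   [¬→-rule on 2]
6. ¬q ∨ ¬r, 0   [¬◇-rule on 3 via 0R0]
7. q, 0   [∨-rule on 4 (branches; this branch)]
8. ¬r, 0   [∨-rule on 6 (branches; this branch)]
9. ¬◇(¬p ∨ q), 1   [¬□-rule on 5: fresh world 1, 0R1]
10. ¬q ∨ ¬r, 1   [¬◇-rule on 3 via 0R1]
11. ¬(¬p ∨ q), 0   [¬◇-rule on 9 via 1R0]
12. p, 0   [¬∨-rule on 11]
13. ¬q, 0   [¬∨-rule on 11]
Accessibility: 0R0, 0R1, 1R0, 1R1
Branch closes: q and ¬q both at 0.
Every branch closes (one shown): valid in S5.
S4-tableau for the negation ¬(((¬p ∨ q) → □◇(¬p ∨ q)) ∨ ◇¬(¬q ∨ ¬r)):
1. ¬(((¬p ∨ q) → □◇(¬p ∨ q)) ∨ ◇¬(¬q ∨ ¬r)), 0
2. ¬((¬p ∨ q) → □◇(¬p ∨ q)), 0   [¬∨-rule on 1]
3. ¬◇¬(¬q ∨ ¬r), 0   [¬∨-rule on 1]
4. ¬p ∨ q, 0   [¬→-rule on 2]
5. ¬□◇(¬p ∨ q), 0   [¬→-rule on 2]
6. ¬q ∨ ¬r, 0   [¬◇-rule on 3 via 0R0]
7. q, 0   [∨-rule on 4 (branches; this branch)]
8. ¬r, 0   [∨-rule on 6 (branches; this branch)]
9. ¬◇(¬p ∨ q), 1   [¬□-rule on 5: fresh world 1, 0R1]
10. ¬q ∨ ¬r, 1   [¬◇-rule on 3 via 0R1]
11. ¬(¬p ∨ q), 1   [¬◇-rule on 9 via 1R1]
12. p, 1   [¬∨-rule on 11]
13. ¬q, 1   [¬∨-rule on 11]
14. ¬r, 1   [∨-rule on 10 (branches; this branch)]
Accessibility: 0R0, 0R1, 1R1
Complete open branch: countermodel on an S4-frame, so not valid in S4, nor in K, T (the same frame is also a K-frame and a T-frame).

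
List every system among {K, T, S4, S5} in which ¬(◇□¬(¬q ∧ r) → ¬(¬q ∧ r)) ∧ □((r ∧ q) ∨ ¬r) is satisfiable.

K

K-tableau for the formula:
1. ¬(◇□¬(¬q ∧ r) → ¬(¬q ∧ r)) ∧ □((r ∧ q) ∨ ¬r), 0
2. ¬(◇□¬(¬q ∧ r) → ¬(¬q ∧ r)), 0
3. □((r ∧ q) ∨ ¬r), 0
4. ◇□¬(¬q ∧ r), 0
5. ¬q ∧ r, 0
6. ¬q, 0
7. r, 0
8. □¬(¬q ∧ r), 1
9. (r ∧ q) ∨ ¬r, 1
10. ¬r, 1
Accessibility: 0R1
Complete open branch: satisfiable in K.
T-tableau for the formula:
1. ¬(◇□¬(¬q ∧ r) → ¬(¬q ∧ r)) ∧ □((r ∧ q) ∨ ¬r), 0
2. ¬(◇□¬(¬q ∧ r) → ¬(¬q ∧ r)), 0
3. □((r ∧ q) ∨ ¬r), 0
4. ◇□¬(¬q ∧ r), 0
5. ¬q ∧ r, 0
6. ¬q, 0
7. r, 0
8. (r ∧ q) ∨ ¬r, 0
9. r ∧ q, 0
10. q, 0
Accessibility: 0R0
Branch closes: q and ¬q both at 0.
Every branch closes (one shown): unsatisfiable in T, hence also in S4, S5 (every S4/S5-frame is a T-frame).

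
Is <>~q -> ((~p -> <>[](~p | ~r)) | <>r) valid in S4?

Tableau for the negation ~(<>~q -> ((~p -> <>[](~p | ~r)) | <>r)):
1. ~(<>~q -> ((~p -> <>[](~p | ~r)) | <>r)), w0
2. <>~q, w0
3. ~((~p -> <>[](~p | ~r)) | <>r), w0
4. ~(~p -> <>[](~p | ~r)), w0
5. ~<>r, w0
6. ~p, w0
7. ~<>[](~p | ~r), w0
8. ~r, w0
9. ~[](~p | ~r), w0
10. ~q, w1
11. ~r, w1
12. ~[](~p | ~r), w1
13. ~(~p | ~r), w2
14. p, w2
15. r, w2
16. ~r, w2
Accessibility: w0Rw0, w0Rw1, w0Rw2, w1Rw1, w2Rw2
Branch closes: r and ~r both at w2.
Every branch of the negation's tableau closes; the branch above is one of them.

Valid in S4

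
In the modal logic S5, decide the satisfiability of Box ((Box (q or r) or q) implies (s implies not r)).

Satisfiable

1. Box ((Box (q or r) or q) implies (s implies not r)), 0
2. (Box (q or r) or q) implies (s implies not r), 0
3. s implies not r, 0
4. not r, 0
Accessibility: 0R0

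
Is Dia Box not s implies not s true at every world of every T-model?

Invalid (countermodel exists)

Tableau for the negation not (Dia Box not s implies not s):
1. not (Dia Box not s implies not s), u
2. Dia Box not s, u
3. s, u
4. Box not s, v
5. not s, v
Accessibility: uRu, uRv, vRv
The negation has an open branch (countermodel exists).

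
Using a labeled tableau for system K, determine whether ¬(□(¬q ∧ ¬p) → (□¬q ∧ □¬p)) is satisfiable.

Unsatisfiable

1. ¬(□(¬q ∧ ¬p) → (□¬q ∧ □¬p)), w0
2. □(¬q ∧ ¬p), w0   [¬→-rule on 1]
3. ¬(□¬q ∧ □¬p), w0   [¬→-rule on 1]
4. ¬□¬p, w0   [¬∧-rule on 3 (branches; this branch)]
5. p, w1   [¬□-rule on 4: fresh world w1, w0Rw1]
6. ¬q ∧ ¬p, w1   [□-rule on 2 via w0Rw1]
7. ¬q, w1   [∧-rule on 6]
8. ¬p, w1   [∧-rule on 6]
Accessibility: w0Rw1
Branch closes: p and ¬p both at w1.
Every branch closes; the branch above is one of them.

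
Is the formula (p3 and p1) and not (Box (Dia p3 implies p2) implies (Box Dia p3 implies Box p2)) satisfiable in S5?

Unsatisfiable (every branch closes)

1. (p3 and p1) and not (Box (Dia p3 implies p2) implies (Box Dia p3 implies Box p2)), w0
2. p3 and p1, w0
3. not (Box (Dia p3 implies p2) implies (Box Dia p3 implies Box p2)), w0
4. p3, w0
5. p1, w0
6. Box (Dia p3 implies p2), w0
7. not (Box Dia p3 implies Box p2), w0
8. Box Dia p3, w0
9. not Box p2, w0
10. Dia p3 implies p2, w0
11. Dia p3, w0
12. p2, w0
13. not p2, w1
14. Dia p3 implies p2, w1
15. Dia p3, w1
16. not Dia p3, w1
17. not p3, w0
Accessibility: w0Rw0, w0Rw1, w1Rw0, w1Rw1
Branch closes: p3 and not p3 both at w0.
(One branch shown.) All branches close.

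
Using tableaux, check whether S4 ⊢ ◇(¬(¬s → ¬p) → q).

Tableau for the negation ¬◇(¬(¬s → ¬p) → q):
1. ¬◇(¬(¬s → ¬p) → q), w0
2. ¬(¬(¬s → ¬p) → q), w0   [¬◇-rule on 1 via w0Rw0]
3. ¬(¬s → ¬p), w0   [¬→-rule on 2]
4. ¬q, w0   [¬→-rule on 2]
5. ¬s, w0   [¬→-rule on 3]
6. p, w0   [¬→-rule on 3]
Accessibility: w0Rw0
The negation has an open branch (countermodel exists).

Invalid (countermodel exists)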